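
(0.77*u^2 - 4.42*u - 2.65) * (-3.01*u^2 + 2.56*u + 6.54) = -2.3177*u^4 + 15.2754*u^3 + 1.6971*u^2 - 35.6908*u - 17.331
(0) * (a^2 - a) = 0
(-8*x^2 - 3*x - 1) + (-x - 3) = -8*x^2 - 4*x - 4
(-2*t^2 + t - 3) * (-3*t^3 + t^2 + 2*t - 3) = 6*t^5 - 5*t^4 + 6*t^3 + 5*t^2 - 9*t + 9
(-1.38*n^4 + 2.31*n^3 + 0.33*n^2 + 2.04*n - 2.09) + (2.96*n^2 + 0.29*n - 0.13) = -1.38*n^4 + 2.31*n^3 + 3.29*n^2 + 2.33*n - 2.22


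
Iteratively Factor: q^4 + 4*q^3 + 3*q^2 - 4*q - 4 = (q + 2)*(q^3 + 2*q^2 - q - 2) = (q + 2)^2*(q^2 - 1) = (q + 1)*(q + 2)^2*(q - 1)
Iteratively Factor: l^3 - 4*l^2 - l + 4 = (l - 4)*(l^2 - 1) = (l - 4)*(l + 1)*(l - 1)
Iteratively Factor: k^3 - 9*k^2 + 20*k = (k - 4)*(k^2 - 5*k) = k*(k - 4)*(k - 5)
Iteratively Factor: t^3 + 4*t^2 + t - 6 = (t - 1)*(t^2 + 5*t + 6) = (t - 1)*(t + 2)*(t + 3)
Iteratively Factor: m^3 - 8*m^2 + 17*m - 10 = (m - 2)*(m^2 - 6*m + 5) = (m - 2)*(m - 1)*(m - 5)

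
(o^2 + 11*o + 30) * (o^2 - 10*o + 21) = o^4 + o^3 - 59*o^2 - 69*o + 630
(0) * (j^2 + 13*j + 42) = 0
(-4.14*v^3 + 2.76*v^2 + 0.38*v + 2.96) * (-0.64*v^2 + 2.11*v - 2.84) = 2.6496*v^5 - 10.5018*v^4 + 17.338*v^3 - 8.931*v^2 + 5.1664*v - 8.4064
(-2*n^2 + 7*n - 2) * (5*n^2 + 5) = -10*n^4 + 35*n^3 - 20*n^2 + 35*n - 10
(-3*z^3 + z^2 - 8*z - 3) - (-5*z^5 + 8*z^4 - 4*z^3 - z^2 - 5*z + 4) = 5*z^5 - 8*z^4 + z^3 + 2*z^2 - 3*z - 7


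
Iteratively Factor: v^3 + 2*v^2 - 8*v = (v)*(v^2 + 2*v - 8) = v*(v - 2)*(v + 4)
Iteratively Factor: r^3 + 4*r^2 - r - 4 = (r + 1)*(r^2 + 3*r - 4) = (r + 1)*(r + 4)*(r - 1)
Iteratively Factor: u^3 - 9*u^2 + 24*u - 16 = (u - 4)*(u^2 - 5*u + 4) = (u - 4)*(u - 1)*(u - 4)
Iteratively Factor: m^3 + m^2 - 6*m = (m - 2)*(m^2 + 3*m) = m*(m - 2)*(m + 3)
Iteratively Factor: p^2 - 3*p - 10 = (p + 2)*(p - 5)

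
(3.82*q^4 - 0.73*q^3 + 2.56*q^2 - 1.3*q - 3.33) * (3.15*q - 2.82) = 12.033*q^5 - 13.0719*q^4 + 10.1226*q^3 - 11.3142*q^2 - 6.8235*q + 9.3906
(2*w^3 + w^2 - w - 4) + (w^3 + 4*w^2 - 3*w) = 3*w^3 + 5*w^2 - 4*w - 4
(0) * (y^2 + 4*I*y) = 0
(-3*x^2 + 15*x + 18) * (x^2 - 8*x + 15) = -3*x^4 + 39*x^3 - 147*x^2 + 81*x + 270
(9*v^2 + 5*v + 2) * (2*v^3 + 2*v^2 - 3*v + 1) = 18*v^5 + 28*v^4 - 13*v^3 - 2*v^2 - v + 2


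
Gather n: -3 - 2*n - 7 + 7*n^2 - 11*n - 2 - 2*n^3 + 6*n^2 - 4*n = -2*n^3 + 13*n^2 - 17*n - 12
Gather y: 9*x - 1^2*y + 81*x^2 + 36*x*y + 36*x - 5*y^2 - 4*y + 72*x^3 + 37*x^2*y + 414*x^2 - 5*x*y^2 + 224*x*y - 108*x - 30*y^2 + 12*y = 72*x^3 + 495*x^2 - 63*x + y^2*(-5*x - 35) + y*(37*x^2 + 260*x + 7)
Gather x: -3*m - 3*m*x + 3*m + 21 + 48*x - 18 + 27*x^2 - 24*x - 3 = 27*x^2 + x*(24 - 3*m)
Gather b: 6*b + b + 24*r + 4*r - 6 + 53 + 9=7*b + 28*r + 56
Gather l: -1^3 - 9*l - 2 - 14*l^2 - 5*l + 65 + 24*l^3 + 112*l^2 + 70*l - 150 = 24*l^3 + 98*l^2 + 56*l - 88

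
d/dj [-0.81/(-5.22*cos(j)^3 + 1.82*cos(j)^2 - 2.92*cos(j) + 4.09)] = (12.6846*cos(j)^2 - 2.9484*cos(j) + 2.3652)*sin(j)/(5.22*cos(j)^3 - 1.82*cos(j)^2 + 2.92*cos(j) - 4.09)^2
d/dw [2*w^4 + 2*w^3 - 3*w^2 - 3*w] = 8*w^3 + 6*w^2 - 6*w - 3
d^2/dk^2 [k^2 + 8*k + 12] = 2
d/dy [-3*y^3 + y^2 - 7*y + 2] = -9*y^2 + 2*y - 7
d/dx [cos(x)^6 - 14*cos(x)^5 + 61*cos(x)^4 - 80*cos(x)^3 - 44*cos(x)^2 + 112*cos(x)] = 2*(-3*cos(x)^5 + 35*cos(x)^4 - 122*cos(x)^3 + 120*cos(x)^2 + 44*cos(x) - 56)*sin(x)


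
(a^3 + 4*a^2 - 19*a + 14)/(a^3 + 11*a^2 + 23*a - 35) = (a - 2)/(a + 5)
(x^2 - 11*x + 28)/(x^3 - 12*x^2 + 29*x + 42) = (x - 4)/(x^2 - 5*x - 6)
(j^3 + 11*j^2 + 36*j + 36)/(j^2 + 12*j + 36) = (j^2 + 5*j + 6)/(j + 6)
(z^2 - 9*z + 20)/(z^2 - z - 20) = (z - 4)/(z + 4)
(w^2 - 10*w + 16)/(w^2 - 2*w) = (w - 8)/w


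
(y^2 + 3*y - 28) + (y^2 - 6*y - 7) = 2*y^2 - 3*y - 35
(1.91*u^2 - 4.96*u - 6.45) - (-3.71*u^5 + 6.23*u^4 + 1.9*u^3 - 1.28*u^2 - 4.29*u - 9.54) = 3.71*u^5 - 6.23*u^4 - 1.9*u^3 + 3.19*u^2 - 0.67*u + 3.09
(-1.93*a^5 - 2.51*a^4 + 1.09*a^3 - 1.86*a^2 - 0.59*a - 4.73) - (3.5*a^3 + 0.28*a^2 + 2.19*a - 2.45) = -1.93*a^5 - 2.51*a^4 - 2.41*a^3 - 2.14*a^2 - 2.78*a - 2.28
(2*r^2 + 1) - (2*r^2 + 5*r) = 1 - 5*r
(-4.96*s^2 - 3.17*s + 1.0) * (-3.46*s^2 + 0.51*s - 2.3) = 17.1616*s^4 + 8.4386*s^3 + 6.3313*s^2 + 7.801*s - 2.3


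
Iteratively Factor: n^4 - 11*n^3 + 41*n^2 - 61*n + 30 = (n - 5)*(n^3 - 6*n^2 + 11*n - 6) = (n - 5)*(n - 2)*(n^2 - 4*n + 3) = (n - 5)*(n - 2)*(n - 1)*(n - 3)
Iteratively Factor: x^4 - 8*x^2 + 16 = (x + 2)*(x^3 - 2*x^2 - 4*x + 8) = (x - 2)*(x + 2)*(x^2 - 4) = (x - 2)^2*(x + 2)*(x + 2)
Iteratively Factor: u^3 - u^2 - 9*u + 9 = (u - 1)*(u^2 - 9) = (u - 1)*(u + 3)*(u - 3)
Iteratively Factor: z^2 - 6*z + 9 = (z - 3)*(z - 3)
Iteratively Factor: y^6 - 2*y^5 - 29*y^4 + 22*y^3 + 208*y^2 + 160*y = (y + 2)*(y^5 - 4*y^4 - 21*y^3 + 64*y^2 + 80*y) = (y - 5)*(y + 2)*(y^4 + y^3 - 16*y^2 - 16*y) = (y - 5)*(y - 4)*(y + 2)*(y^3 + 5*y^2 + 4*y) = y*(y - 5)*(y - 4)*(y + 2)*(y^2 + 5*y + 4) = y*(y - 5)*(y - 4)*(y + 1)*(y + 2)*(y + 4)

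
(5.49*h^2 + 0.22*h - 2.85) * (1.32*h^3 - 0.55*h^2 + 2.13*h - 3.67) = 7.2468*h^5 - 2.7291*h^4 + 7.8107*h^3 - 18.1122*h^2 - 6.8779*h + 10.4595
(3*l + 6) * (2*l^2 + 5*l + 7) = 6*l^3 + 27*l^2 + 51*l + 42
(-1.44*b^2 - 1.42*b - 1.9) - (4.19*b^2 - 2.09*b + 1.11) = -5.63*b^2 + 0.67*b - 3.01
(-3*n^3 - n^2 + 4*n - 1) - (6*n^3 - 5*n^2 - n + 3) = -9*n^3 + 4*n^2 + 5*n - 4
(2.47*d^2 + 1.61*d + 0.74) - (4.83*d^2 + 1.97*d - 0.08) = -2.36*d^2 - 0.36*d + 0.82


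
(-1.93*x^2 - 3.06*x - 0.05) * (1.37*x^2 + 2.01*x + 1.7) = -2.6441*x^4 - 8.0715*x^3 - 9.5001*x^2 - 5.3025*x - 0.085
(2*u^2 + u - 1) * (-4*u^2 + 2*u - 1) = -8*u^4 + 4*u^2 - 3*u + 1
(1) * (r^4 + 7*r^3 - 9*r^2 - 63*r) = r^4 + 7*r^3 - 9*r^2 - 63*r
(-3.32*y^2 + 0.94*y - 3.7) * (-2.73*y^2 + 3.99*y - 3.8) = 9.0636*y^4 - 15.813*y^3 + 26.4676*y^2 - 18.335*y + 14.06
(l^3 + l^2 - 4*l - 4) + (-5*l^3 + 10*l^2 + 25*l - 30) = -4*l^3 + 11*l^2 + 21*l - 34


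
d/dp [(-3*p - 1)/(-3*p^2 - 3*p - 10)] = 3*(-3*p^2 - 2*p + 9)/(9*p^4 + 18*p^3 + 69*p^2 + 60*p + 100)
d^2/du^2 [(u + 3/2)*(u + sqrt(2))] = 2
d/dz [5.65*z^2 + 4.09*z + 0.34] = 11.3*z + 4.09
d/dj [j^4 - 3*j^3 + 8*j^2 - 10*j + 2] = 4*j^3 - 9*j^2 + 16*j - 10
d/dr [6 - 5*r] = -5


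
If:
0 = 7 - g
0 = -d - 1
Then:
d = -1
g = 7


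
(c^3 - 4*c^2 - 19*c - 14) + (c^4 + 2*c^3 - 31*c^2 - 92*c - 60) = c^4 + 3*c^3 - 35*c^2 - 111*c - 74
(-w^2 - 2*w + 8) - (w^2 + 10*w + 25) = -2*w^2 - 12*w - 17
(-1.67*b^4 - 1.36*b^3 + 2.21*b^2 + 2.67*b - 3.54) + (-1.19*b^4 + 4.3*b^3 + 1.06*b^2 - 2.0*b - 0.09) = -2.86*b^4 + 2.94*b^3 + 3.27*b^2 + 0.67*b - 3.63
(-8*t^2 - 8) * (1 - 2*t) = 16*t^3 - 8*t^2 + 16*t - 8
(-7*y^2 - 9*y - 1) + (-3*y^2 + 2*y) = -10*y^2 - 7*y - 1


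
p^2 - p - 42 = (p - 7)*(p + 6)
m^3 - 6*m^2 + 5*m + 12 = (m - 4)*(m - 3)*(m + 1)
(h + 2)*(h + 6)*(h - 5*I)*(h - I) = h^4 + 8*h^3 - 6*I*h^3 + 7*h^2 - 48*I*h^2 - 40*h - 72*I*h - 60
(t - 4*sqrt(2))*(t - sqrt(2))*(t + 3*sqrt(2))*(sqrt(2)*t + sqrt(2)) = sqrt(2)*t^4 - 4*t^3 + sqrt(2)*t^3 - 22*sqrt(2)*t^2 - 4*t^2 - 22*sqrt(2)*t + 48*t + 48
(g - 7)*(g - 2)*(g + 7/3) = g^3 - 20*g^2/3 - 7*g + 98/3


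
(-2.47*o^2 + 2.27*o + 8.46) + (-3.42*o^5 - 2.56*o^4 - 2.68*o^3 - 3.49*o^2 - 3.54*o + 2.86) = -3.42*o^5 - 2.56*o^4 - 2.68*o^3 - 5.96*o^2 - 1.27*o + 11.32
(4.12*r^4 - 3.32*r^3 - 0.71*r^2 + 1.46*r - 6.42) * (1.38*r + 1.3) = 5.6856*r^5 + 0.774400000000002*r^4 - 5.2958*r^3 + 1.0918*r^2 - 6.9616*r - 8.346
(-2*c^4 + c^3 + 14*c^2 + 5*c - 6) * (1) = -2*c^4 + c^3 + 14*c^2 + 5*c - 6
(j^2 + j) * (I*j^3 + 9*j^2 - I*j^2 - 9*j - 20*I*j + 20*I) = I*j^5 + 9*j^4 - 21*I*j^3 - 9*j^2 + 20*I*j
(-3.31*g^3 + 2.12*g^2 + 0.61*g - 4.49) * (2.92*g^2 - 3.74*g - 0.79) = -9.6652*g^5 + 18.5698*g^4 - 3.5327*g^3 - 17.067*g^2 + 16.3107*g + 3.5471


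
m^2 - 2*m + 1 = (m - 1)^2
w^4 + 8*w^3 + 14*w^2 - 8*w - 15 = (w - 1)*(w + 1)*(w + 3)*(w + 5)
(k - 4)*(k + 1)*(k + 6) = k^3 + 3*k^2 - 22*k - 24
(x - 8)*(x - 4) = x^2 - 12*x + 32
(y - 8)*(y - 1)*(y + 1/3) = y^3 - 26*y^2/3 + 5*y + 8/3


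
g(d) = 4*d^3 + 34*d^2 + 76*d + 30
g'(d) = 12*d^2 + 68*d + 76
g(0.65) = 94.86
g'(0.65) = 125.27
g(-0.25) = 13.06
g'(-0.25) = 59.75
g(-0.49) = 0.45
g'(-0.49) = 45.56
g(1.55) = 244.38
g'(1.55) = 210.23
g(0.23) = 49.33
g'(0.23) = 92.27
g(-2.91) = -1.81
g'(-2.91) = -20.26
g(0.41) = 67.15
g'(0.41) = 105.90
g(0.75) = 107.81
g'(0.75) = 133.75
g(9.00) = 6384.00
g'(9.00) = 1660.00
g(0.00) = 30.00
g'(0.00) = 76.00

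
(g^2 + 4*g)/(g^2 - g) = (g + 4)/(g - 1)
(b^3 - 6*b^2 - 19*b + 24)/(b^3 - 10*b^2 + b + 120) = (b - 1)/(b - 5)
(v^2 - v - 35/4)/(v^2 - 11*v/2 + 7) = (v + 5/2)/(v - 2)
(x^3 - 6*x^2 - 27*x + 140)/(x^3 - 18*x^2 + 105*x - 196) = (x + 5)/(x - 7)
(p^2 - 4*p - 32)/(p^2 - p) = (p^2 - 4*p - 32)/(p*(p - 1))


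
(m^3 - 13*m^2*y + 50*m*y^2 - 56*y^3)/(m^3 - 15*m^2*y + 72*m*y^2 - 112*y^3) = (-m + 2*y)/(-m + 4*y)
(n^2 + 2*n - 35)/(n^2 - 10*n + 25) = (n + 7)/(n - 5)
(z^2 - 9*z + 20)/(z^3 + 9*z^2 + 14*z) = (z^2 - 9*z + 20)/(z*(z^2 + 9*z + 14))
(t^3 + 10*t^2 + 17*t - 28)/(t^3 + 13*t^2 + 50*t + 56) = (t - 1)/(t + 2)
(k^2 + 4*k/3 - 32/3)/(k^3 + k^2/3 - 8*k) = (k + 4)/(k*(k + 3))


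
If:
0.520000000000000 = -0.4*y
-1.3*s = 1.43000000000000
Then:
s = -1.10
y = -1.30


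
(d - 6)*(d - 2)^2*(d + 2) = d^4 - 8*d^3 + 8*d^2 + 32*d - 48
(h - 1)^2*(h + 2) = h^3 - 3*h + 2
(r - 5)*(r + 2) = r^2 - 3*r - 10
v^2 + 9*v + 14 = (v + 2)*(v + 7)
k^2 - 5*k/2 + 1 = (k - 2)*(k - 1/2)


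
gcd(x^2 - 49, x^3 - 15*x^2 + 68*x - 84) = x - 7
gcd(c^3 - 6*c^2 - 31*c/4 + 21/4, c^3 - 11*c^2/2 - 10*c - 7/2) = c - 7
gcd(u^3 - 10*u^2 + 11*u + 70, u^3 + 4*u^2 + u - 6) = u + 2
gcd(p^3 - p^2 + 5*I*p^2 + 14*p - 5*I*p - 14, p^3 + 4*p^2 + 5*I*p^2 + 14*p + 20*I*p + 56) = p^2 + 5*I*p + 14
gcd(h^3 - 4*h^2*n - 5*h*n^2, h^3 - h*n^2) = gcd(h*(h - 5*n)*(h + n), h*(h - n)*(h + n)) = h^2 + h*n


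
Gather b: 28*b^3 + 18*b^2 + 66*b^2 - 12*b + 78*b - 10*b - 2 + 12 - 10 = 28*b^3 + 84*b^2 + 56*b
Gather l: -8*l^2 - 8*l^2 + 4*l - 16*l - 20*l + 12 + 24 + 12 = -16*l^2 - 32*l + 48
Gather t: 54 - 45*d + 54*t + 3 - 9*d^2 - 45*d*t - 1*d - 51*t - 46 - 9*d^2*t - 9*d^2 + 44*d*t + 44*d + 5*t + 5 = -18*d^2 - 2*d + t*(-9*d^2 - d + 8) + 16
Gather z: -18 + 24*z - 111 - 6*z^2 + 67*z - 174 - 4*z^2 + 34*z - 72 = -10*z^2 + 125*z - 375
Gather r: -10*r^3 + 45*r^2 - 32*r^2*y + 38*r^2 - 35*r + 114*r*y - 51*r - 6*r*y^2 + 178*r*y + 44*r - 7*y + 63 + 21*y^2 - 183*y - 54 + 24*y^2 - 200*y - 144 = -10*r^3 + r^2*(83 - 32*y) + r*(-6*y^2 + 292*y - 42) + 45*y^2 - 390*y - 135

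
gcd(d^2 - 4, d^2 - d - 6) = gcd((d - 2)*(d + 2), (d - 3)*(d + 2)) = d + 2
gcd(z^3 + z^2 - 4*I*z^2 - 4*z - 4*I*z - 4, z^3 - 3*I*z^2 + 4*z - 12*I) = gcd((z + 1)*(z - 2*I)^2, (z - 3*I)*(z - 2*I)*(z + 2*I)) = z - 2*I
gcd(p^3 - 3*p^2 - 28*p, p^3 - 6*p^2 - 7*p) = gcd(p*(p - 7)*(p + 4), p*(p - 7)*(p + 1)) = p^2 - 7*p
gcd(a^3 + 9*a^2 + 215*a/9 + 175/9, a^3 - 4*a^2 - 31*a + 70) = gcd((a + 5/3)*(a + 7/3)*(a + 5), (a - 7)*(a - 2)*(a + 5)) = a + 5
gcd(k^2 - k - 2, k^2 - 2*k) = k - 2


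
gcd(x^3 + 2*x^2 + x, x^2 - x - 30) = 1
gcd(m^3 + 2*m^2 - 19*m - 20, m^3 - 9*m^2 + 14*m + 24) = m^2 - 3*m - 4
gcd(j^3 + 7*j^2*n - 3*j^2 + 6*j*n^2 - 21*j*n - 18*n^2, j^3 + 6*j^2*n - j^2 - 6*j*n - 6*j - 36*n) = j^2 + 6*j*n - 3*j - 18*n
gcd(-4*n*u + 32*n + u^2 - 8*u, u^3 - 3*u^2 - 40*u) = u - 8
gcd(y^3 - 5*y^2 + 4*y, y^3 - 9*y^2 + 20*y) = y^2 - 4*y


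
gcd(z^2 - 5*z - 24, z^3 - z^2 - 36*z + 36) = 1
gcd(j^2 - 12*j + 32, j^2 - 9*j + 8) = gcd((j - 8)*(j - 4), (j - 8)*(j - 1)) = j - 8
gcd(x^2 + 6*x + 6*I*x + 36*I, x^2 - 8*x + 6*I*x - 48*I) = x + 6*I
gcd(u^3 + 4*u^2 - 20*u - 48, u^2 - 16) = u - 4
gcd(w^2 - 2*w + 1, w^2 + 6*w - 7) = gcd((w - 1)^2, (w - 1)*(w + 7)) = w - 1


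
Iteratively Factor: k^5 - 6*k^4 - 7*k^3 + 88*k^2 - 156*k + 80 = (k - 2)*(k^4 - 4*k^3 - 15*k^2 + 58*k - 40) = (k - 2)*(k + 4)*(k^3 - 8*k^2 + 17*k - 10) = (k - 2)^2*(k + 4)*(k^2 - 6*k + 5) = (k - 5)*(k - 2)^2*(k + 4)*(k - 1)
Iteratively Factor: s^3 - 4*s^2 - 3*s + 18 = (s - 3)*(s^2 - s - 6) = (s - 3)^2*(s + 2)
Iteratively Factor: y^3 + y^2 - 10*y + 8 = (y - 2)*(y^2 + 3*y - 4) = (y - 2)*(y - 1)*(y + 4)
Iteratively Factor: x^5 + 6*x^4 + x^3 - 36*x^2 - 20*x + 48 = (x - 2)*(x^4 + 8*x^3 + 17*x^2 - 2*x - 24) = (x - 2)*(x + 3)*(x^3 + 5*x^2 + 2*x - 8) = (x - 2)*(x + 3)*(x + 4)*(x^2 + x - 2) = (x - 2)*(x + 2)*(x + 3)*(x + 4)*(x - 1)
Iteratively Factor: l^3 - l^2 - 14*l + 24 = (l + 4)*(l^2 - 5*l + 6) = (l - 3)*(l + 4)*(l - 2)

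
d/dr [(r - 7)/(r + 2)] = 9/(r + 2)^2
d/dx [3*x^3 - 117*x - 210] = 9*x^2 - 117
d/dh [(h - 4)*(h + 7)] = 2*h + 3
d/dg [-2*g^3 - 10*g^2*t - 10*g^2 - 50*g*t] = -6*g^2 - 20*g*t - 20*g - 50*t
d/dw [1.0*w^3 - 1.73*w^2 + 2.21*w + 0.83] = 3.0*w^2 - 3.46*w + 2.21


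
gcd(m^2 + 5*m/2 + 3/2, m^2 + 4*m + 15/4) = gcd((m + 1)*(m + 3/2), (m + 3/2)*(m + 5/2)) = m + 3/2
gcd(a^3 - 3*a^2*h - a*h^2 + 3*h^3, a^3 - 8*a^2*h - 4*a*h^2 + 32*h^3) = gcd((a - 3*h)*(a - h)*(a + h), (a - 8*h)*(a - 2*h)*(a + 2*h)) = 1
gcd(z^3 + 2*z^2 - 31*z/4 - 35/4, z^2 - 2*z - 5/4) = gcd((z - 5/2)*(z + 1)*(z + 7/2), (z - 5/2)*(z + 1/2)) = z - 5/2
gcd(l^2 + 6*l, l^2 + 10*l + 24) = l + 6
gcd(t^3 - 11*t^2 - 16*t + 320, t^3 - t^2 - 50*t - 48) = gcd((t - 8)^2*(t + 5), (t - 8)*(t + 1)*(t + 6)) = t - 8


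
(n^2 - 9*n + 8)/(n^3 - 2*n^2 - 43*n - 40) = (n - 1)/(n^2 + 6*n + 5)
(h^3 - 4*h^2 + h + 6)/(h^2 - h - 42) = (-h^3 + 4*h^2 - h - 6)/(-h^2 + h + 42)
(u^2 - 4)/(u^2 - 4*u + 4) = (u + 2)/(u - 2)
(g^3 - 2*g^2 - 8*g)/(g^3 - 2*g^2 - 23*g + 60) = g*(g + 2)/(g^2 + 2*g - 15)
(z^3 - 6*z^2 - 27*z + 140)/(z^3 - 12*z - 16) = (z^2 - 2*z - 35)/(z^2 + 4*z + 4)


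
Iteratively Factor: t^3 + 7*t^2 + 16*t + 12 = (t + 3)*(t^2 + 4*t + 4) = (t + 2)*(t + 3)*(t + 2)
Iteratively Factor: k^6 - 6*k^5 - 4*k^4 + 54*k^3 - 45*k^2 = (k)*(k^5 - 6*k^4 - 4*k^3 + 54*k^2 - 45*k) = k*(k - 5)*(k^4 - k^3 - 9*k^2 + 9*k) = k*(k - 5)*(k + 3)*(k^3 - 4*k^2 + 3*k) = k*(k - 5)*(k - 1)*(k + 3)*(k^2 - 3*k) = k*(k - 5)*(k - 3)*(k - 1)*(k + 3)*(k)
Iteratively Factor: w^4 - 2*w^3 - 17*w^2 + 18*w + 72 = (w + 3)*(w^3 - 5*w^2 - 2*w + 24) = (w - 3)*(w + 3)*(w^2 - 2*w - 8) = (w - 4)*(w - 3)*(w + 3)*(w + 2)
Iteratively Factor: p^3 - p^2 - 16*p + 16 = (p - 4)*(p^2 + 3*p - 4) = (p - 4)*(p + 4)*(p - 1)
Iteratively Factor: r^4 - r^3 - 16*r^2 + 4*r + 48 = (r - 4)*(r^3 + 3*r^2 - 4*r - 12) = (r - 4)*(r - 2)*(r^2 + 5*r + 6) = (r - 4)*(r - 2)*(r + 2)*(r + 3)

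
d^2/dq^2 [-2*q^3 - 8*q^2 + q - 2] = -12*q - 16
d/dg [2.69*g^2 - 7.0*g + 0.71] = 5.38*g - 7.0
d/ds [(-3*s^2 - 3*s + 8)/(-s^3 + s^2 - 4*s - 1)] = (-3*s^4 - 6*s^3 + 39*s^2 - 10*s + 35)/(s^6 - 2*s^5 + 9*s^4 - 6*s^3 + 14*s^2 + 8*s + 1)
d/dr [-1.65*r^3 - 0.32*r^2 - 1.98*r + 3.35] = -4.95*r^2 - 0.64*r - 1.98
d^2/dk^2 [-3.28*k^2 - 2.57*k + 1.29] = -6.56000000000000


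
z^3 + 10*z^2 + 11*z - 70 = (z - 2)*(z + 5)*(z + 7)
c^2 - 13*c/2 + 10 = (c - 4)*(c - 5/2)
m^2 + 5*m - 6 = (m - 1)*(m + 6)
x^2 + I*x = x*(x + I)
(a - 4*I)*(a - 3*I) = a^2 - 7*I*a - 12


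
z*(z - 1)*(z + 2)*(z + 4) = z^4 + 5*z^3 + 2*z^2 - 8*z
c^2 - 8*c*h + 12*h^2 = (c - 6*h)*(c - 2*h)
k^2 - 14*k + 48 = (k - 8)*(k - 6)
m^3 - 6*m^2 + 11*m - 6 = (m - 3)*(m - 2)*(m - 1)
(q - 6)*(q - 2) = q^2 - 8*q + 12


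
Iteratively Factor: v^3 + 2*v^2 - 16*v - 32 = (v - 4)*(v^2 + 6*v + 8) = (v - 4)*(v + 4)*(v + 2)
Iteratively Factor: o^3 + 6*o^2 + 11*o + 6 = (o + 3)*(o^2 + 3*o + 2) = (o + 1)*(o + 3)*(o + 2)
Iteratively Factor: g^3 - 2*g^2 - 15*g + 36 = (g - 3)*(g^2 + g - 12) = (g - 3)*(g + 4)*(g - 3)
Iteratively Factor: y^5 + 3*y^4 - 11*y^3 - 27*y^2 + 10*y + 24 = (y - 1)*(y^4 + 4*y^3 - 7*y^2 - 34*y - 24) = (y - 3)*(y - 1)*(y^3 + 7*y^2 + 14*y + 8) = (y - 3)*(y - 1)*(y + 4)*(y^2 + 3*y + 2) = (y - 3)*(y - 1)*(y + 1)*(y + 4)*(y + 2)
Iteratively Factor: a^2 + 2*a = (a + 2)*(a)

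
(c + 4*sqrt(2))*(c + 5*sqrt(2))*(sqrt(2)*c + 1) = sqrt(2)*c^3 + 19*c^2 + 49*sqrt(2)*c + 40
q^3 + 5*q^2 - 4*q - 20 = (q - 2)*(q + 2)*(q + 5)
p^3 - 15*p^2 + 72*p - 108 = (p - 6)^2*(p - 3)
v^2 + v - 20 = (v - 4)*(v + 5)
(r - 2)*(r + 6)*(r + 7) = r^3 + 11*r^2 + 16*r - 84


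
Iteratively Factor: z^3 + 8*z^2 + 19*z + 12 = (z + 1)*(z^2 + 7*z + 12) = (z + 1)*(z + 4)*(z + 3)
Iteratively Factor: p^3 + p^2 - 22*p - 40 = (p + 2)*(p^2 - p - 20) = (p + 2)*(p + 4)*(p - 5)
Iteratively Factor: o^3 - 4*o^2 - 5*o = (o)*(o^2 - 4*o - 5) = o*(o + 1)*(o - 5)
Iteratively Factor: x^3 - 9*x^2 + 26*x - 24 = (x - 4)*(x^2 - 5*x + 6) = (x - 4)*(x - 2)*(x - 3)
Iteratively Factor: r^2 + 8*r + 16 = (r + 4)*(r + 4)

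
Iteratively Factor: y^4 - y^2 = (y + 1)*(y^3 - y^2) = y*(y + 1)*(y^2 - y) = y^2*(y + 1)*(y - 1)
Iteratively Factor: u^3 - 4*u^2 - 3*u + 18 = (u - 3)*(u^2 - u - 6) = (u - 3)^2*(u + 2)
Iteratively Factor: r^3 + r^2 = (r)*(r^2 + r) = r*(r + 1)*(r)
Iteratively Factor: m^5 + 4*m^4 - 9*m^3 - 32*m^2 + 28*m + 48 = (m - 2)*(m^4 + 6*m^3 + 3*m^2 - 26*m - 24) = (m - 2)*(m + 3)*(m^3 + 3*m^2 - 6*m - 8) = (m - 2)*(m + 1)*(m + 3)*(m^2 + 2*m - 8) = (m - 2)*(m + 1)*(m + 3)*(m + 4)*(m - 2)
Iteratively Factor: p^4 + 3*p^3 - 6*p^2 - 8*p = (p + 1)*(p^3 + 2*p^2 - 8*p) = (p - 2)*(p + 1)*(p^2 + 4*p) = p*(p - 2)*(p + 1)*(p + 4)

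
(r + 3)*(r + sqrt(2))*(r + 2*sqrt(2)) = r^3 + 3*r^2 + 3*sqrt(2)*r^2 + 4*r + 9*sqrt(2)*r + 12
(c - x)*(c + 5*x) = c^2 + 4*c*x - 5*x^2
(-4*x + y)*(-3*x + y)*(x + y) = 12*x^3 + 5*x^2*y - 6*x*y^2 + y^3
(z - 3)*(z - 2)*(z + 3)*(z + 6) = z^4 + 4*z^3 - 21*z^2 - 36*z + 108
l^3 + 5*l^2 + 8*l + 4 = (l + 1)*(l + 2)^2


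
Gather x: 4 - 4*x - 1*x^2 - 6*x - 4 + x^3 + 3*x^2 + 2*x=x^3 + 2*x^2 - 8*x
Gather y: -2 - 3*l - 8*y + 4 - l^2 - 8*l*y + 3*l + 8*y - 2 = -l^2 - 8*l*y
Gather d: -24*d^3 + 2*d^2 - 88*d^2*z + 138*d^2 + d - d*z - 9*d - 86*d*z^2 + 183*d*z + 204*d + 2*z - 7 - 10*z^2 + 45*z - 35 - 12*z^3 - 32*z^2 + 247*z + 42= -24*d^3 + d^2*(140 - 88*z) + d*(-86*z^2 + 182*z + 196) - 12*z^3 - 42*z^2 + 294*z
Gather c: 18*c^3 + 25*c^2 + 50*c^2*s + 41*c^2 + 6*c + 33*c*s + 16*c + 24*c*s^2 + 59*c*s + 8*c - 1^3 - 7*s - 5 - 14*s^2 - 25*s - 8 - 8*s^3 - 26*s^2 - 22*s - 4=18*c^3 + c^2*(50*s + 66) + c*(24*s^2 + 92*s + 30) - 8*s^3 - 40*s^2 - 54*s - 18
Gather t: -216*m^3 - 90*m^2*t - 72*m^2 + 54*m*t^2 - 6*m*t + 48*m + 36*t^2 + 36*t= -216*m^3 - 72*m^2 + 48*m + t^2*(54*m + 36) + t*(-90*m^2 - 6*m + 36)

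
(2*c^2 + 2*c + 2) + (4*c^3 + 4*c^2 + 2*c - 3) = 4*c^3 + 6*c^2 + 4*c - 1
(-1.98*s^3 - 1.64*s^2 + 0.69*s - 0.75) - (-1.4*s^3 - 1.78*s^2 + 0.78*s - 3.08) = -0.58*s^3 + 0.14*s^2 - 0.0900000000000001*s + 2.33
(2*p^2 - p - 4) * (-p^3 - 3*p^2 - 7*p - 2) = -2*p^5 - 5*p^4 - 7*p^3 + 15*p^2 + 30*p + 8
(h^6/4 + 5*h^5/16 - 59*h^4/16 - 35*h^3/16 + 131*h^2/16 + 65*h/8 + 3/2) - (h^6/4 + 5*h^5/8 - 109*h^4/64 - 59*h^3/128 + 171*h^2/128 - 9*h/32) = -5*h^5/16 - 127*h^4/64 - 221*h^3/128 + 877*h^2/128 + 269*h/32 + 3/2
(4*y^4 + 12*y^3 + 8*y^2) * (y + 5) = 4*y^5 + 32*y^4 + 68*y^3 + 40*y^2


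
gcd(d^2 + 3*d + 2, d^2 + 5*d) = 1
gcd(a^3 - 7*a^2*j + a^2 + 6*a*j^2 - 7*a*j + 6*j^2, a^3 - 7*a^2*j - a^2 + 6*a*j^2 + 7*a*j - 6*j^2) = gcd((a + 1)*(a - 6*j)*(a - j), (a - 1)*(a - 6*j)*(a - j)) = a^2 - 7*a*j + 6*j^2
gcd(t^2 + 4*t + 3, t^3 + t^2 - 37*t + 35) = 1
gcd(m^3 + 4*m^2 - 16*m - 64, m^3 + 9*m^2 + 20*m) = m + 4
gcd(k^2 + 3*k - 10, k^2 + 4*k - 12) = k - 2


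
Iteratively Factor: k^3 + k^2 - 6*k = (k - 2)*(k^2 + 3*k) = (k - 2)*(k + 3)*(k)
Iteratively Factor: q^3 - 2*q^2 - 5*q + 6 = (q - 1)*(q^2 - q - 6) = (q - 1)*(q + 2)*(q - 3)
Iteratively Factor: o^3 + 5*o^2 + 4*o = (o)*(o^2 + 5*o + 4) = o*(o + 1)*(o + 4)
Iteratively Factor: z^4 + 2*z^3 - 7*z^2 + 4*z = (z - 1)*(z^3 + 3*z^2 - 4*z) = (z - 1)*(z + 4)*(z^2 - z) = z*(z - 1)*(z + 4)*(z - 1)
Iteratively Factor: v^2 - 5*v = (v - 5)*(v)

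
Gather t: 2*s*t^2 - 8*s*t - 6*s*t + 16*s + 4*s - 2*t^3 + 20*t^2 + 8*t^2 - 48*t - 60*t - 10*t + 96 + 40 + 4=20*s - 2*t^3 + t^2*(2*s + 28) + t*(-14*s - 118) + 140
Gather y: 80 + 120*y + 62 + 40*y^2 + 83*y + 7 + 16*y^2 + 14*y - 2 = 56*y^2 + 217*y + 147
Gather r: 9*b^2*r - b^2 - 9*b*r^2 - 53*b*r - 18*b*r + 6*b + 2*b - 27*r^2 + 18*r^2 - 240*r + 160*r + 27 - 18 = -b^2 + 8*b + r^2*(-9*b - 9) + r*(9*b^2 - 71*b - 80) + 9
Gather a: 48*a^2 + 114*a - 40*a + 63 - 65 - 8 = 48*a^2 + 74*a - 10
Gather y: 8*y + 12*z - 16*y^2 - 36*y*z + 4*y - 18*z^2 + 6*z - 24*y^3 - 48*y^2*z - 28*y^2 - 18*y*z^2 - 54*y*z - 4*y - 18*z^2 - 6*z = -24*y^3 + y^2*(-48*z - 44) + y*(-18*z^2 - 90*z + 8) - 36*z^2 + 12*z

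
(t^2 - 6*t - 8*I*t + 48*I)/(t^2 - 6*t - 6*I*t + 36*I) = (t - 8*I)/(t - 6*I)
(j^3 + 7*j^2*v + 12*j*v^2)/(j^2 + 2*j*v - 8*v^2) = j*(-j - 3*v)/(-j + 2*v)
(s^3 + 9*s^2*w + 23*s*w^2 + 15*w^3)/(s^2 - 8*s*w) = (s^3 + 9*s^2*w + 23*s*w^2 + 15*w^3)/(s*(s - 8*w))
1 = 1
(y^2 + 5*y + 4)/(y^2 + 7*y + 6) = (y + 4)/(y + 6)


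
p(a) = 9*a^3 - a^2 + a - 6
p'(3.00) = 238.00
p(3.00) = 231.00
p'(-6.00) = 985.00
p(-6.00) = -1992.00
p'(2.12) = 118.11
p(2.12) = 77.38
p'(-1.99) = 111.90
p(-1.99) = -82.88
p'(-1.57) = 70.69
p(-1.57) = -44.86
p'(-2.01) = 114.10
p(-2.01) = -85.14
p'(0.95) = 23.47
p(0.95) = 1.76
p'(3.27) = 283.17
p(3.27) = 301.27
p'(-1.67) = 79.64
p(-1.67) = -52.38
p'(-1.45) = 60.67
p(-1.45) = -36.99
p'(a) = 27*a^2 - 2*a + 1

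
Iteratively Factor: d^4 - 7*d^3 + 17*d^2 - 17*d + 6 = (d - 3)*(d^3 - 4*d^2 + 5*d - 2) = (d - 3)*(d - 2)*(d^2 - 2*d + 1) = (d - 3)*(d - 2)*(d - 1)*(d - 1)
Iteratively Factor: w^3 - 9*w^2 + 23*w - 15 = (w - 1)*(w^2 - 8*w + 15) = (w - 5)*(w - 1)*(w - 3)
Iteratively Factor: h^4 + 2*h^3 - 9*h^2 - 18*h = (h)*(h^3 + 2*h^2 - 9*h - 18) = h*(h + 3)*(h^2 - h - 6) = h*(h - 3)*(h + 3)*(h + 2)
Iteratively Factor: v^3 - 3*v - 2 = (v + 1)*(v^2 - v - 2) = (v - 2)*(v + 1)*(v + 1)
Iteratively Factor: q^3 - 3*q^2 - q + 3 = (q - 3)*(q^2 - 1) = (q - 3)*(q + 1)*(q - 1)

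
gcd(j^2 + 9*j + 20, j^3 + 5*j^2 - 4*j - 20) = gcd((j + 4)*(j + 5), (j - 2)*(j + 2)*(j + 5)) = j + 5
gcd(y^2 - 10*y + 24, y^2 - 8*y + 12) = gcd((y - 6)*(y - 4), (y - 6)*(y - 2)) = y - 6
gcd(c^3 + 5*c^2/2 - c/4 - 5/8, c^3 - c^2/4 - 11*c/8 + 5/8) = c - 1/2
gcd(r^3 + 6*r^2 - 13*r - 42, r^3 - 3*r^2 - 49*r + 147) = r^2 + 4*r - 21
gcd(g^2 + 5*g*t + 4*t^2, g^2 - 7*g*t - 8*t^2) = g + t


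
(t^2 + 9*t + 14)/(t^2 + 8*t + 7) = (t + 2)/(t + 1)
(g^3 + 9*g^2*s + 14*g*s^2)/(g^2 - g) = (g^2 + 9*g*s + 14*s^2)/(g - 1)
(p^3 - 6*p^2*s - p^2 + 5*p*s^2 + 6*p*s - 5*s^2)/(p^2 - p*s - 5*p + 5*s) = (p^2 - 5*p*s - p + 5*s)/(p - 5)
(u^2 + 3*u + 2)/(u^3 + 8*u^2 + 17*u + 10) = 1/(u + 5)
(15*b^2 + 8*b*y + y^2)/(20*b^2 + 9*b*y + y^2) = (3*b + y)/(4*b + y)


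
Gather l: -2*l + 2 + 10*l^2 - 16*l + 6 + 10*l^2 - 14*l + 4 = 20*l^2 - 32*l + 12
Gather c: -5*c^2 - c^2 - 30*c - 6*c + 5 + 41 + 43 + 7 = -6*c^2 - 36*c + 96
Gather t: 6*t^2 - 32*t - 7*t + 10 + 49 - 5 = 6*t^2 - 39*t + 54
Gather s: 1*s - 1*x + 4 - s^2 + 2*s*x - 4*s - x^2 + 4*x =-s^2 + s*(2*x - 3) - x^2 + 3*x + 4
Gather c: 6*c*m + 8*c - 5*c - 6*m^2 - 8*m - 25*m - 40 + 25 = c*(6*m + 3) - 6*m^2 - 33*m - 15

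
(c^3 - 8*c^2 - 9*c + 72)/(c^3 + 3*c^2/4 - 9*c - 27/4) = 4*(c - 8)/(4*c + 3)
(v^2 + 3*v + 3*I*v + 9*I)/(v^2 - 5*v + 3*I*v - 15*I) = (v + 3)/(v - 5)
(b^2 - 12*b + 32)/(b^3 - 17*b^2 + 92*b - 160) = 1/(b - 5)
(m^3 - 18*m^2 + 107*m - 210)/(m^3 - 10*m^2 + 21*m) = (m^2 - 11*m + 30)/(m*(m - 3))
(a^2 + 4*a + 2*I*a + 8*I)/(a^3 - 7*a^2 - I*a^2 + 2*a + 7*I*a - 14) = (a^2 + 2*a*(2 + I) + 8*I)/(a^3 - a^2*(7 + I) + a*(2 + 7*I) - 14)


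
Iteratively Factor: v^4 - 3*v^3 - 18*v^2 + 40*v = (v + 4)*(v^3 - 7*v^2 + 10*v) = (v - 5)*(v + 4)*(v^2 - 2*v) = v*(v - 5)*(v + 4)*(v - 2)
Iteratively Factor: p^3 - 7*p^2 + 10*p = (p)*(p^2 - 7*p + 10) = p*(p - 5)*(p - 2)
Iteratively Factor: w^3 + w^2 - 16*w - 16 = (w - 4)*(w^2 + 5*w + 4) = (w - 4)*(w + 1)*(w + 4)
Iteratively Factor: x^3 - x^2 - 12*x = (x - 4)*(x^2 + 3*x) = (x - 4)*(x + 3)*(x)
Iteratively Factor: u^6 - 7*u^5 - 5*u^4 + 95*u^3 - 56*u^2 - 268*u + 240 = (u - 5)*(u^5 - 2*u^4 - 15*u^3 + 20*u^2 + 44*u - 48) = (u - 5)*(u - 1)*(u^4 - u^3 - 16*u^2 + 4*u + 48) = (u - 5)*(u - 1)*(u + 3)*(u^3 - 4*u^2 - 4*u + 16) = (u - 5)*(u - 1)*(u + 2)*(u + 3)*(u^2 - 6*u + 8) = (u - 5)*(u - 4)*(u - 1)*(u + 2)*(u + 3)*(u - 2)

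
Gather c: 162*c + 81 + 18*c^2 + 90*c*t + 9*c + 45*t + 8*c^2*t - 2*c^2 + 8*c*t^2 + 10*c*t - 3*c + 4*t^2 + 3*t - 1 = c^2*(8*t + 16) + c*(8*t^2 + 100*t + 168) + 4*t^2 + 48*t + 80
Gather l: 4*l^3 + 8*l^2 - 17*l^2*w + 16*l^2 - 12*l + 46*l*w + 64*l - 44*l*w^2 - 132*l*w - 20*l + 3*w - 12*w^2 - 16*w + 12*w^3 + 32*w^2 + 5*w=4*l^3 + l^2*(24 - 17*w) + l*(-44*w^2 - 86*w + 32) + 12*w^3 + 20*w^2 - 8*w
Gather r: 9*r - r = 8*r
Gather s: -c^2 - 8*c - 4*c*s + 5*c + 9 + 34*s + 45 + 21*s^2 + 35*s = -c^2 - 3*c + 21*s^2 + s*(69 - 4*c) + 54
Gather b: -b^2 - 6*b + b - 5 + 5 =-b^2 - 5*b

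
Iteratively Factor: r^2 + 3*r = (r)*(r + 3)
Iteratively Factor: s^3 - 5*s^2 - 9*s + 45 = (s + 3)*(s^2 - 8*s + 15) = (s - 3)*(s + 3)*(s - 5)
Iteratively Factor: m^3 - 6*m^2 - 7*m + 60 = (m - 5)*(m^2 - m - 12) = (m - 5)*(m - 4)*(m + 3)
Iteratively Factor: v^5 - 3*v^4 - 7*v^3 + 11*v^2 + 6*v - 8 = (v - 1)*(v^4 - 2*v^3 - 9*v^2 + 2*v + 8) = (v - 1)*(v + 2)*(v^3 - 4*v^2 - v + 4) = (v - 4)*(v - 1)*(v + 2)*(v^2 - 1) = (v - 4)*(v - 1)^2*(v + 2)*(v + 1)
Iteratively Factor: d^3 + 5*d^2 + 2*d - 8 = (d + 4)*(d^2 + d - 2) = (d - 1)*(d + 4)*(d + 2)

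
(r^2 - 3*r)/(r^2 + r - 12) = r/(r + 4)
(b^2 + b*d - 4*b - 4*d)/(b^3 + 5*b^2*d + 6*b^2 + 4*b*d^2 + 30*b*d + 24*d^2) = (b - 4)/(b^2 + 4*b*d + 6*b + 24*d)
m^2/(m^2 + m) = m/(m + 1)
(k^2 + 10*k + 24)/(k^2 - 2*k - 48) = (k + 4)/(k - 8)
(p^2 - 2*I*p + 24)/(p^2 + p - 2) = (p^2 - 2*I*p + 24)/(p^2 + p - 2)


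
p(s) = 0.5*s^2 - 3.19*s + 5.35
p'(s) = 1.0*s - 3.19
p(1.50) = 1.69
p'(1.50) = -1.69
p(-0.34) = 6.49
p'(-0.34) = -3.53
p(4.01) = 0.60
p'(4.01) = 0.82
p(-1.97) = 13.57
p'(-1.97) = -5.16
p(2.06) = 0.90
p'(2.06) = -1.13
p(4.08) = 0.66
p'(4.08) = 0.89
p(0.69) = 3.39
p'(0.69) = -2.50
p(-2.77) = 18.02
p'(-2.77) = -5.96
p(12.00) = 39.07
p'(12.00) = 8.81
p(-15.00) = 165.70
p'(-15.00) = -18.19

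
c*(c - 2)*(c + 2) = c^3 - 4*c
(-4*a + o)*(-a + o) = 4*a^2 - 5*a*o + o^2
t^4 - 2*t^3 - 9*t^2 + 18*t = t*(t - 3)*(t - 2)*(t + 3)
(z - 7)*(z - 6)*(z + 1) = z^3 - 12*z^2 + 29*z + 42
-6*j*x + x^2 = x*(-6*j + x)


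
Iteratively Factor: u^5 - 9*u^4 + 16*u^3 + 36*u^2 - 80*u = (u - 5)*(u^4 - 4*u^3 - 4*u^2 + 16*u) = (u - 5)*(u + 2)*(u^3 - 6*u^2 + 8*u) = u*(u - 5)*(u + 2)*(u^2 - 6*u + 8) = u*(u - 5)*(u - 2)*(u + 2)*(u - 4)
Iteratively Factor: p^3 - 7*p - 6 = (p + 2)*(p^2 - 2*p - 3) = (p + 1)*(p + 2)*(p - 3)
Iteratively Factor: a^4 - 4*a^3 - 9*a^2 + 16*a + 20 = (a - 5)*(a^3 + a^2 - 4*a - 4) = (a - 5)*(a + 2)*(a^2 - a - 2) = (a - 5)*(a + 1)*(a + 2)*(a - 2)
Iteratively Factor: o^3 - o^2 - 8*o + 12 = (o + 3)*(o^2 - 4*o + 4) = (o - 2)*(o + 3)*(o - 2)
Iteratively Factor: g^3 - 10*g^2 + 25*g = (g - 5)*(g^2 - 5*g) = (g - 5)^2*(g)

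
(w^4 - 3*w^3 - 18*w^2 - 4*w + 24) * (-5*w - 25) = -5*w^5 - 10*w^4 + 165*w^3 + 470*w^2 - 20*w - 600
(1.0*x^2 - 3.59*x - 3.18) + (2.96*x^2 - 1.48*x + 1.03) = 3.96*x^2 - 5.07*x - 2.15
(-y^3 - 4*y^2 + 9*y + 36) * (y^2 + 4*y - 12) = -y^5 - 8*y^4 + 5*y^3 + 120*y^2 + 36*y - 432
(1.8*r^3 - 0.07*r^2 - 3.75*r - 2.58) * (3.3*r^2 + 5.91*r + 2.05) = 5.94*r^5 + 10.407*r^4 - 9.0987*r^3 - 30.82*r^2 - 22.9353*r - 5.289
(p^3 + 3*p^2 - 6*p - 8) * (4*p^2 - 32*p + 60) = 4*p^5 - 20*p^4 - 60*p^3 + 340*p^2 - 104*p - 480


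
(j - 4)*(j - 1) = j^2 - 5*j + 4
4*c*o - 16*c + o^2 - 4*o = (4*c + o)*(o - 4)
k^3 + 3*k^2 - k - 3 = (k - 1)*(k + 1)*(k + 3)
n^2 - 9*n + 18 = (n - 6)*(n - 3)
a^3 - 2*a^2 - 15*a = a*(a - 5)*(a + 3)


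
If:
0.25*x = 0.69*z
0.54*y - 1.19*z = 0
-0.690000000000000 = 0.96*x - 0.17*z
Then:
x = -0.77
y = -0.61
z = -0.28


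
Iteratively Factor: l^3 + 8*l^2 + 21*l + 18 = (l + 3)*(l^2 + 5*l + 6) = (l + 2)*(l + 3)*(l + 3)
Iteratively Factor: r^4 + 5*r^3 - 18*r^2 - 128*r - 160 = (r + 2)*(r^3 + 3*r^2 - 24*r - 80) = (r - 5)*(r + 2)*(r^2 + 8*r + 16) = (r - 5)*(r + 2)*(r + 4)*(r + 4)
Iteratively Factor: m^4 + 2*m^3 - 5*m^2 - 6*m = (m)*(m^3 + 2*m^2 - 5*m - 6) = m*(m + 1)*(m^2 + m - 6) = m*(m + 1)*(m + 3)*(m - 2)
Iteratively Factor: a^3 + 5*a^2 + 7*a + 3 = (a + 3)*(a^2 + 2*a + 1) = (a + 1)*(a + 3)*(a + 1)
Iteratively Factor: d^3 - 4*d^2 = (d)*(d^2 - 4*d) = d^2*(d - 4)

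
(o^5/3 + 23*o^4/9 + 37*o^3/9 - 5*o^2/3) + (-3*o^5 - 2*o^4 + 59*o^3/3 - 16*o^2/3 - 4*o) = -8*o^5/3 + 5*o^4/9 + 214*o^3/9 - 7*o^2 - 4*o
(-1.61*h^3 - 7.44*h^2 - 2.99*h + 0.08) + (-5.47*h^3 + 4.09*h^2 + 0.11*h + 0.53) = -7.08*h^3 - 3.35*h^2 - 2.88*h + 0.61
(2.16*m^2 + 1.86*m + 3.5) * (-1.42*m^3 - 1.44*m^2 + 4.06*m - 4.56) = -3.0672*m^5 - 5.7516*m^4 + 1.1212*m^3 - 7.338*m^2 + 5.7284*m - 15.96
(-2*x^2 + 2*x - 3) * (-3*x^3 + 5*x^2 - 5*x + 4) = 6*x^5 - 16*x^4 + 29*x^3 - 33*x^2 + 23*x - 12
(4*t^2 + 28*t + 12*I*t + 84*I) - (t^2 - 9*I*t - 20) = 3*t^2 + 28*t + 21*I*t + 20 + 84*I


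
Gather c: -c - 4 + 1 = -c - 3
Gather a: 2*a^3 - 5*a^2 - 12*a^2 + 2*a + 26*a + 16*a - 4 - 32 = 2*a^3 - 17*a^2 + 44*a - 36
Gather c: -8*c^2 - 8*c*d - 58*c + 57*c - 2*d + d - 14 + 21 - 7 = -8*c^2 + c*(-8*d - 1) - d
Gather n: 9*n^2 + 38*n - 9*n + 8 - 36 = 9*n^2 + 29*n - 28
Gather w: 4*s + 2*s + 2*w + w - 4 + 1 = 6*s + 3*w - 3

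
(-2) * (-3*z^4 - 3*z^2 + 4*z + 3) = 6*z^4 + 6*z^2 - 8*z - 6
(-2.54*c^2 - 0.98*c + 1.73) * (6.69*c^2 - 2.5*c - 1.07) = -16.9926*c^4 - 0.206200000000001*c^3 + 16.7415*c^2 - 3.2764*c - 1.8511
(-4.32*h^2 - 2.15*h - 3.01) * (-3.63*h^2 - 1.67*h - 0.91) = 15.6816*h^4 + 15.0189*h^3 + 18.448*h^2 + 6.9832*h + 2.7391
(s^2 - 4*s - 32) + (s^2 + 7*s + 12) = 2*s^2 + 3*s - 20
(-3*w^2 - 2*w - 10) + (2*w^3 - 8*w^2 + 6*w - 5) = 2*w^3 - 11*w^2 + 4*w - 15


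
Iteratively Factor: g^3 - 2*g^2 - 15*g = (g + 3)*(g^2 - 5*g) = (g - 5)*(g + 3)*(g)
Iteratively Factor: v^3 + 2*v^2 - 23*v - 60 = (v + 4)*(v^2 - 2*v - 15) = (v + 3)*(v + 4)*(v - 5)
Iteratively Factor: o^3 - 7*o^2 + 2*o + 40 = (o - 4)*(o^2 - 3*o - 10) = (o - 5)*(o - 4)*(o + 2)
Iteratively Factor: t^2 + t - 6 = (t + 3)*(t - 2)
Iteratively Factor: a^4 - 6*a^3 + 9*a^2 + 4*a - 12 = (a - 3)*(a^3 - 3*a^2 + 4) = (a - 3)*(a - 2)*(a^2 - a - 2) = (a - 3)*(a - 2)*(a + 1)*(a - 2)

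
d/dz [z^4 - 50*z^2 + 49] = 4*z*(z^2 - 25)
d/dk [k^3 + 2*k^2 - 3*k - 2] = 3*k^2 + 4*k - 3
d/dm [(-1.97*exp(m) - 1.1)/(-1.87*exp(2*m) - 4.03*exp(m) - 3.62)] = (-3.6839*exp(2*m) - 4.114*exp(m) + 2.6984)*exp(m)/(3.4969*exp(4*m) + 15.0722*exp(3*m) + 29.7797*exp(2*m) + 29.1772*exp(m) + 13.1044)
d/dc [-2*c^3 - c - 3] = -6*c^2 - 1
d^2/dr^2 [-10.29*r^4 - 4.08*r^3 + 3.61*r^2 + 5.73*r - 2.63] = -123.48*r^2 - 24.48*r + 7.22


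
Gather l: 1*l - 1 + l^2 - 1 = l^2 + l - 2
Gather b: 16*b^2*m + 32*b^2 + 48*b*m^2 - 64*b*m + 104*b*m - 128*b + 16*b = b^2*(16*m + 32) + b*(48*m^2 + 40*m - 112)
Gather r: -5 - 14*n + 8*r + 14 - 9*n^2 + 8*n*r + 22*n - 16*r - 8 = -9*n^2 + 8*n + r*(8*n - 8) + 1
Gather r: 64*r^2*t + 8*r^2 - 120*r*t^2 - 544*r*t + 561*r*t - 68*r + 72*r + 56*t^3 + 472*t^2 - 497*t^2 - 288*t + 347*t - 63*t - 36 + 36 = r^2*(64*t + 8) + r*(-120*t^2 + 17*t + 4) + 56*t^3 - 25*t^2 - 4*t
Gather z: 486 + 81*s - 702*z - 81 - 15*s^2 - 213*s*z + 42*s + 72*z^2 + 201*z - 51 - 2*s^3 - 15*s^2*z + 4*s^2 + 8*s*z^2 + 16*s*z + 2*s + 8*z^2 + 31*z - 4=-2*s^3 - 11*s^2 + 125*s + z^2*(8*s + 80) + z*(-15*s^2 - 197*s - 470) + 350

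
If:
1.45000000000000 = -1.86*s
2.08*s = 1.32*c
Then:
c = -1.23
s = -0.78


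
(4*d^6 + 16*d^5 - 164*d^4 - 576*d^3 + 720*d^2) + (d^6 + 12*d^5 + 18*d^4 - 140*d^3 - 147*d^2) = 5*d^6 + 28*d^5 - 146*d^4 - 716*d^3 + 573*d^2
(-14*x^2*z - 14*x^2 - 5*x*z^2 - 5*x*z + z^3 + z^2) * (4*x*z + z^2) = -56*x^3*z^2 - 56*x^3*z - 34*x^2*z^3 - 34*x^2*z^2 - x*z^4 - x*z^3 + z^5 + z^4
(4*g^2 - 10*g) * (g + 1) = 4*g^3 - 6*g^2 - 10*g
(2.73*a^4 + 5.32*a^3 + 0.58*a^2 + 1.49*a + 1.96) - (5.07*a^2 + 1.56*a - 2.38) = 2.73*a^4 + 5.32*a^3 - 4.49*a^2 - 0.0700000000000001*a + 4.34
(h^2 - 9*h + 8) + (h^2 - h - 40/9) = 2*h^2 - 10*h + 32/9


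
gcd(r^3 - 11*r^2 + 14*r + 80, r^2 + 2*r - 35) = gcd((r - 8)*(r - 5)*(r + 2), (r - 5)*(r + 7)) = r - 5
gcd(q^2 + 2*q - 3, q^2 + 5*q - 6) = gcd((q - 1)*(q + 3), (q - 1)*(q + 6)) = q - 1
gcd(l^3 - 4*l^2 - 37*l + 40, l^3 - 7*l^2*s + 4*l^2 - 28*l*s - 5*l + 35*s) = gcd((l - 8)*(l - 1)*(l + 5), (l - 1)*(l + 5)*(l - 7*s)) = l^2 + 4*l - 5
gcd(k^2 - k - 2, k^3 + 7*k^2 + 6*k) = k + 1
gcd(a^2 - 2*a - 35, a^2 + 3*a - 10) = a + 5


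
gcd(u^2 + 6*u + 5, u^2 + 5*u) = u + 5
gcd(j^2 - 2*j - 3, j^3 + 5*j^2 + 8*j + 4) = j + 1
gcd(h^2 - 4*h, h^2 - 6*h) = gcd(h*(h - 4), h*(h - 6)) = h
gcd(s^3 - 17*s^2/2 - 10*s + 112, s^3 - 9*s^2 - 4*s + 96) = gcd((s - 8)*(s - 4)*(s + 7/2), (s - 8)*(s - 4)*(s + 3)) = s^2 - 12*s + 32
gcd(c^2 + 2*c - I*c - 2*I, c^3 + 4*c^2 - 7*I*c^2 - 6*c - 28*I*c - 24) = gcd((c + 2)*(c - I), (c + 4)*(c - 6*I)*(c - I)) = c - I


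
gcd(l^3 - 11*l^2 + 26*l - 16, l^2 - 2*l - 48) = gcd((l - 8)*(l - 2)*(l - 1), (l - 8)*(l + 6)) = l - 8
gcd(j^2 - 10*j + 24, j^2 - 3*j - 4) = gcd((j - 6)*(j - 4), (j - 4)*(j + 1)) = j - 4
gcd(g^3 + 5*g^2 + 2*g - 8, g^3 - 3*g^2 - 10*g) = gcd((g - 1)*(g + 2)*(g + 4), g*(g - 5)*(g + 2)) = g + 2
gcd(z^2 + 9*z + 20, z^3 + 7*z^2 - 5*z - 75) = z + 5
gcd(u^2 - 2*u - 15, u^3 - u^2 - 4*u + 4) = 1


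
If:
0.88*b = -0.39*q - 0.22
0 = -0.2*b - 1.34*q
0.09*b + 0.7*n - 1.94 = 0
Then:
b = -0.27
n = 2.81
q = 0.04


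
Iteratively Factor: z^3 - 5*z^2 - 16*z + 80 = (z - 5)*(z^2 - 16) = (z - 5)*(z + 4)*(z - 4)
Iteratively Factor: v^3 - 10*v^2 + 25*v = (v)*(v^2 - 10*v + 25) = v*(v - 5)*(v - 5)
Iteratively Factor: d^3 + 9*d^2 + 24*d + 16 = (d + 4)*(d^2 + 5*d + 4) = (d + 4)^2*(d + 1)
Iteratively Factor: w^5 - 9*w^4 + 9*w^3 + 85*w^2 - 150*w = (w)*(w^4 - 9*w^3 + 9*w^2 + 85*w - 150) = w*(w - 2)*(w^3 - 7*w^2 - 5*w + 75) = w*(w - 2)*(w + 3)*(w^2 - 10*w + 25) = w*(w - 5)*(w - 2)*(w + 3)*(w - 5)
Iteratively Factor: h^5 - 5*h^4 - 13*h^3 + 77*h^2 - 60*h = (h)*(h^4 - 5*h^3 - 13*h^2 + 77*h - 60) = h*(h - 1)*(h^3 - 4*h^2 - 17*h + 60) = h*(h - 3)*(h - 1)*(h^2 - h - 20) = h*(h - 3)*(h - 1)*(h + 4)*(h - 5)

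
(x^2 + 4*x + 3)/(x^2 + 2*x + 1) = (x + 3)/(x + 1)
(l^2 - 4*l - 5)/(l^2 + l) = (l - 5)/l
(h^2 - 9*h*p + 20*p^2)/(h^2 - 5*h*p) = (h - 4*p)/h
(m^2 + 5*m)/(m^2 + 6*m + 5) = m/(m + 1)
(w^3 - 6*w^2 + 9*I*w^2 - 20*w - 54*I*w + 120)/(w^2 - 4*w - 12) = (w^2 + 9*I*w - 20)/(w + 2)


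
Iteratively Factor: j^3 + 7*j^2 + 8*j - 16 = (j + 4)*(j^2 + 3*j - 4) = (j + 4)^2*(j - 1)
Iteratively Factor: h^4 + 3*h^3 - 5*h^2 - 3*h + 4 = (h + 4)*(h^3 - h^2 - h + 1) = (h - 1)*(h + 4)*(h^2 - 1) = (h - 1)^2*(h + 4)*(h + 1)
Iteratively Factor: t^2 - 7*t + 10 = (t - 2)*(t - 5)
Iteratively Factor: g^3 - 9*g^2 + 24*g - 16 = (g - 1)*(g^2 - 8*g + 16) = (g - 4)*(g - 1)*(g - 4)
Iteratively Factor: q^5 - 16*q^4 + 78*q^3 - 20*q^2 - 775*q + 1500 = (q - 5)*(q^4 - 11*q^3 + 23*q^2 + 95*q - 300) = (q - 5)*(q - 4)*(q^3 - 7*q^2 - 5*q + 75) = (q - 5)*(q - 4)*(q + 3)*(q^2 - 10*q + 25) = (q - 5)^2*(q - 4)*(q + 3)*(q - 5)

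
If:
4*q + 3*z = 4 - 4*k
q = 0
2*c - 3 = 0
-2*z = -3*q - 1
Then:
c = 3/2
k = 5/8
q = 0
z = 1/2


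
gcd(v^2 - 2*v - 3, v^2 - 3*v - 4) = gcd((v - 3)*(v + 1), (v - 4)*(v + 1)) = v + 1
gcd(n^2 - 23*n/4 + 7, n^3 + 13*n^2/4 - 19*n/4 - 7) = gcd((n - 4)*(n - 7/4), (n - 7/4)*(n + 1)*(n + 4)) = n - 7/4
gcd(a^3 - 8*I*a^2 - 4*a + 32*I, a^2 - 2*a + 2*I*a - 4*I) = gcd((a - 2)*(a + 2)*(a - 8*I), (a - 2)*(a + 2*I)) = a - 2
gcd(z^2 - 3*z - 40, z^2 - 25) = z + 5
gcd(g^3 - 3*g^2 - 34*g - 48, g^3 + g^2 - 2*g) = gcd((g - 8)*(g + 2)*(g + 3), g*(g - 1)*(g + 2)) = g + 2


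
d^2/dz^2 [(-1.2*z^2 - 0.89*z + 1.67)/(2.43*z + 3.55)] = 4.83153600000001/(14.348907*z^3 + 62.887185*z^2 + 91.872225*z + 44.738875)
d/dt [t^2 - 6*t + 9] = 2*t - 6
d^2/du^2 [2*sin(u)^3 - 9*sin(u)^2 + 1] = -3*sin(u)/2 + 9*sin(3*u)/2 - 18*cos(2*u)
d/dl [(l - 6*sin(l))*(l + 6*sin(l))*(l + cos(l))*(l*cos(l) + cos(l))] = -(l + 1)*(l - 6*sin(l))*(l + 6*sin(l))*(sin(l) - 1)*cos(l) + (l + 1)*(l - 6*sin(l))*(l + cos(l))*(6*cos(l) + 1)*cos(l) - (l + 1)*(l + 6*sin(l))*(l + cos(l))*(6*cos(l) - 1)*cos(l) - (l - 6*sin(l))*(l + 6*sin(l))*(l + cos(l))*(l*sin(l) - sqrt(2)*cos(l + pi/4))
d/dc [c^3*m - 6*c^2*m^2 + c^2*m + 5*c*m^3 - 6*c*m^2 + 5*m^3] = m*(3*c^2 - 12*c*m + 2*c + 5*m^2 - 6*m)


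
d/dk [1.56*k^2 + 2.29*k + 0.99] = 3.12*k + 2.29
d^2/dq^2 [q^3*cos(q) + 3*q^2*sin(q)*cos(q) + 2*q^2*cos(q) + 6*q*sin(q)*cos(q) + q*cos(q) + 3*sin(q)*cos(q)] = -q^3*cos(q) - 6*q^2*sin(q) - 6*q^2*sin(2*q) - 2*q^2*cos(q) - 8*q*sin(q) + 5*q*cos(q) + 12*sqrt(2)*q*cos(2*q + pi/4) - 2*sin(q) - 3*sin(2*q) + 4*cos(q) + 12*cos(2*q)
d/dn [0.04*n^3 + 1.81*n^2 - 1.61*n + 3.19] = 0.12*n^2 + 3.62*n - 1.61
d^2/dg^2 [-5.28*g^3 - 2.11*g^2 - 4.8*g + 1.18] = -31.68*g - 4.22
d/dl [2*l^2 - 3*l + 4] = 4*l - 3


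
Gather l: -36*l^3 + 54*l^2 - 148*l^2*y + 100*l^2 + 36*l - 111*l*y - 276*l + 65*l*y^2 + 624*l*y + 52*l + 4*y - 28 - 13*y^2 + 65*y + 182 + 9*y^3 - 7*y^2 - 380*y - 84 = -36*l^3 + l^2*(154 - 148*y) + l*(65*y^2 + 513*y - 188) + 9*y^3 - 20*y^2 - 311*y + 70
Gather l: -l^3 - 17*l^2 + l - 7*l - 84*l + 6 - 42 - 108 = -l^3 - 17*l^2 - 90*l - 144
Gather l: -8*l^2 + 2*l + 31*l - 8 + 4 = -8*l^2 + 33*l - 4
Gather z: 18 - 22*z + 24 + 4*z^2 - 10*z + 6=4*z^2 - 32*z + 48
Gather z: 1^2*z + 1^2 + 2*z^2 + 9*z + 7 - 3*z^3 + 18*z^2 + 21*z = -3*z^3 + 20*z^2 + 31*z + 8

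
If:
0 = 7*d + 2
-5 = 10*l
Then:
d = -2/7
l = -1/2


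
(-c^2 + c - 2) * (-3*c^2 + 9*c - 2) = 3*c^4 - 12*c^3 + 17*c^2 - 20*c + 4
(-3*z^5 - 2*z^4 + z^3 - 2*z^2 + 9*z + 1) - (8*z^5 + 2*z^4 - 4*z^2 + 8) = -11*z^5 - 4*z^4 + z^3 + 2*z^2 + 9*z - 7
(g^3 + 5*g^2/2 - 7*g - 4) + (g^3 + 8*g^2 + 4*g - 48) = 2*g^3 + 21*g^2/2 - 3*g - 52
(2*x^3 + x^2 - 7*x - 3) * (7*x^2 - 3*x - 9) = 14*x^5 + x^4 - 70*x^3 - 9*x^2 + 72*x + 27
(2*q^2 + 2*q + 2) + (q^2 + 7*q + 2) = 3*q^2 + 9*q + 4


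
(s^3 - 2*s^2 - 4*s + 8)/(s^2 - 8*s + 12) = (s^2 - 4)/(s - 6)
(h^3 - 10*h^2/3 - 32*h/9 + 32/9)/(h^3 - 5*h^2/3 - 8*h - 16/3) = (h - 2/3)/(h + 1)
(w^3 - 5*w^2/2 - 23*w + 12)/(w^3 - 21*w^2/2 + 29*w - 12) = (w + 4)/(w - 4)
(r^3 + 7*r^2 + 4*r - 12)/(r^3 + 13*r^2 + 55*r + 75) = (r^3 + 7*r^2 + 4*r - 12)/(r^3 + 13*r^2 + 55*r + 75)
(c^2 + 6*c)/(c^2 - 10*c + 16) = c*(c + 6)/(c^2 - 10*c + 16)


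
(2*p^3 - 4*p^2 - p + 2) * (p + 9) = 2*p^4 + 14*p^3 - 37*p^2 - 7*p + 18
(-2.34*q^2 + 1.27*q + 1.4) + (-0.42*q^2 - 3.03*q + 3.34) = -2.76*q^2 - 1.76*q + 4.74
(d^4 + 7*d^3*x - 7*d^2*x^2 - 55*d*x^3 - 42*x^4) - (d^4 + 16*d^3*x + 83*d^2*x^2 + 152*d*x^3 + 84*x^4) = -9*d^3*x - 90*d^2*x^2 - 207*d*x^3 - 126*x^4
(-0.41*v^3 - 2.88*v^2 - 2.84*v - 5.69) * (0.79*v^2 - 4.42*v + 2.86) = -0.3239*v^5 - 0.463*v^4 + 9.3134*v^3 - 0.1791*v^2 + 17.0274*v - 16.2734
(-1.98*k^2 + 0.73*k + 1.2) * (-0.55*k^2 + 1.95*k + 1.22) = 1.089*k^4 - 4.2625*k^3 - 1.6521*k^2 + 3.2306*k + 1.464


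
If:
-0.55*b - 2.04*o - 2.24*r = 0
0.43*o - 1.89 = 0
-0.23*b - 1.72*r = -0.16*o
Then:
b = -39.46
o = 4.40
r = 5.68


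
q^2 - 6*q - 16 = (q - 8)*(q + 2)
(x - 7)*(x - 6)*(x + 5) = x^3 - 8*x^2 - 23*x + 210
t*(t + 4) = t^2 + 4*t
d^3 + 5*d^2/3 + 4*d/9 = d*(d + 1/3)*(d + 4/3)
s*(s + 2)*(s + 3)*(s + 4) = s^4 + 9*s^3 + 26*s^2 + 24*s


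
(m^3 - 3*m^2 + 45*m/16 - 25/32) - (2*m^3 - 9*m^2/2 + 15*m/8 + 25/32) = -m^3 + 3*m^2/2 + 15*m/16 - 25/16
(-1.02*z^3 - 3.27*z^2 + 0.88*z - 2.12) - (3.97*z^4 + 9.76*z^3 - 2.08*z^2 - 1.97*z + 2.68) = -3.97*z^4 - 10.78*z^3 - 1.19*z^2 + 2.85*z - 4.8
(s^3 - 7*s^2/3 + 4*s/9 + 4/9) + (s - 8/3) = s^3 - 7*s^2/3 + 13*s/9 - 20/9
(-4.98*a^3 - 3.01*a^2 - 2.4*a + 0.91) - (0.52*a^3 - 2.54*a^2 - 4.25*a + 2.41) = -5.5*a^3 - 0.47*a^2 + 1.85*a - 1.5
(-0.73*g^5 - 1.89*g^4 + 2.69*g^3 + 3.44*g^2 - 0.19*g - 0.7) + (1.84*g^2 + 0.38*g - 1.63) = -0.73*g^5 - 1.89*g^4 + 2.69*g^3 + 5.28*g^2 + 0.19*g - 2.33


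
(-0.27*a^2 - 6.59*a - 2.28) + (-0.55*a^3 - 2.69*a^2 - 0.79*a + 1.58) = -0.55*a^3 - 2.96*a^2 - 7.38*a - 0.7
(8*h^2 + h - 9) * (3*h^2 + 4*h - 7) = 24*h^4 + 35*h^3 - 79*h^2 - 43*h + 63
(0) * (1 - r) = 0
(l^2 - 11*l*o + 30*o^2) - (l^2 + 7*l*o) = -18*l*o + 30*o^2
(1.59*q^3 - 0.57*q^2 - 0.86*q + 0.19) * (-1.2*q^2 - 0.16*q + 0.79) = -1.908*q^5 + 0.4296*q^4 + 2.3793*q^3 - 0.5407*q^2 - 0.7098*q + 0.1501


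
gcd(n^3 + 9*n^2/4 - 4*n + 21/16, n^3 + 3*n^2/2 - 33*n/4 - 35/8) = n + 7/2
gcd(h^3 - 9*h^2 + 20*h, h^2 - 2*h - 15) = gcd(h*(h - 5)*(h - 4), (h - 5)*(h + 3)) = h - 5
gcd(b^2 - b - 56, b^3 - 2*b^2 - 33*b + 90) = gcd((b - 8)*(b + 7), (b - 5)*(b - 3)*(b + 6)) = 1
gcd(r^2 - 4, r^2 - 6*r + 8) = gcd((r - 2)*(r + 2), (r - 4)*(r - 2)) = r - 2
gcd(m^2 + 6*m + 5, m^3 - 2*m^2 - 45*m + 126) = 1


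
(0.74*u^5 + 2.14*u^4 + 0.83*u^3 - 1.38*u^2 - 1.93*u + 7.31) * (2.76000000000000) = 2.0424*u^5 + 5.9064*u^4 + 2.2908*u^3 - 3.8088*u^2 - 5.3268*u + 20.1756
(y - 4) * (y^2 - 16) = y^3 - 4*y^2 - 16*y + 64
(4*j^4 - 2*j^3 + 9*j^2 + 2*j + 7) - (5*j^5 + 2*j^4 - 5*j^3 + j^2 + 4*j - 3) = -5*j^5 + 2*j^4 + 3*j^3 + 8*j^2 - 2*j + 10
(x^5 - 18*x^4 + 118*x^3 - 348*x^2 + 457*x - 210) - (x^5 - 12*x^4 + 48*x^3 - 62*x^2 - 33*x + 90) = -6*x^4 + 70*x^3 - 286*x^2 + 490*x - 300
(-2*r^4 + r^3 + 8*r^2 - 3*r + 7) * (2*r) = -4*r^5 + 2*r^4 + 16*r^3 - 6*r^2 + 14*r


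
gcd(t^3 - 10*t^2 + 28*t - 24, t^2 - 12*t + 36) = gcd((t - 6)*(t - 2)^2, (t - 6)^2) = t - 6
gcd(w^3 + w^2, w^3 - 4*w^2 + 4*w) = w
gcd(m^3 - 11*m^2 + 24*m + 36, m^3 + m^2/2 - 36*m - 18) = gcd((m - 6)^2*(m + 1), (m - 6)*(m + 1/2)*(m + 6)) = m - 6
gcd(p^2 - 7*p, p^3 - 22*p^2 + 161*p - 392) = p - 7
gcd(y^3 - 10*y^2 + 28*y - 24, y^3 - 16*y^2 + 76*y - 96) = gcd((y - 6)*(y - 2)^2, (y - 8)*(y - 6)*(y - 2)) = y^2 - 8*y + 12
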